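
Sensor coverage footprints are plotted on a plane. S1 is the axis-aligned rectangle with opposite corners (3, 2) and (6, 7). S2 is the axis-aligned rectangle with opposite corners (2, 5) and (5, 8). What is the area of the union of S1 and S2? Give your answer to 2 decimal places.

By inclusion–exclusion:
Individual areas: |S1| = 15, |S2| = 9.
|S1∩S2|: x∈[3,5], y∈[5,7] → 2·2 = 4.
|S1 ∪ S2| = 24 − 4 = 20.00.

20.00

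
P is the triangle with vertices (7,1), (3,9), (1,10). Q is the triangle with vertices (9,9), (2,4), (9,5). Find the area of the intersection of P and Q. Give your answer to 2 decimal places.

0.82

The intersection is the polygon with vertices (5.267,4.467), (4.739,4.391), (4.032,5.452), (4.579,5.842).
By the shoelace formula its area is 0.82.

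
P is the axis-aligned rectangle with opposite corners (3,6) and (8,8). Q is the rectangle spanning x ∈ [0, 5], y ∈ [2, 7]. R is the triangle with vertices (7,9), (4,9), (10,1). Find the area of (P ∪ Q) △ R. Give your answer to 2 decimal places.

36.04

|P ∪ Q| = 33.
|(P ∪ Q) ∩ R| = 4.4792.
|(P ∪ Q) △ R| = 33 + 12 − 8.9583 = 36.04.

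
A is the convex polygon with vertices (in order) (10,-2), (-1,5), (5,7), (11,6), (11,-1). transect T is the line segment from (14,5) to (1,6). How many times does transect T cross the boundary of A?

2

The segment meets the boundary at (11,5.231), (1.812,5.938).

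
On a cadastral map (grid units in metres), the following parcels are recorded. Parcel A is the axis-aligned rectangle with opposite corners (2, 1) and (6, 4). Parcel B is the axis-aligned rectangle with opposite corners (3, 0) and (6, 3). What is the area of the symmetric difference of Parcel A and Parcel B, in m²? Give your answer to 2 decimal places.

|Parcel A∩Parcel B|: x∈[3,6], y∈[1,3] → 3·2 = 6.
|Parcel A △ Parcel B| = |Parcel A| + |Parcel B| − 2·|Parcel A∩Parcel B| = 12 + 9 − 12 = 9.00.

9.00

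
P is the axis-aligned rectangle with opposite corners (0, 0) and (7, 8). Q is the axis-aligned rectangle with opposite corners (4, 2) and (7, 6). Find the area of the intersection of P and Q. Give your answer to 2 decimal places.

|P∩Q|: x∈[4,7], y∈[2,6] → 3·4 = 12.

12.00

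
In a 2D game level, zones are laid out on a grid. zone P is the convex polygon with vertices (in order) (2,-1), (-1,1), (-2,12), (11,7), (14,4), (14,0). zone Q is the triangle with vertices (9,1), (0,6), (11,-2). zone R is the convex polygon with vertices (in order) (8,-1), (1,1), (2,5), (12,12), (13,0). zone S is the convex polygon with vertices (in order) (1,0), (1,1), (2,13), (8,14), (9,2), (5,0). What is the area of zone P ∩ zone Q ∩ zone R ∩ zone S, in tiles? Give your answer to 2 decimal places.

4.47

The intersection is the polygon with vertices (1.976,4.902), (8.053,1.526), (6.926,0.963), (1.904,4.615).
By the shoelace formula its area is 4.47.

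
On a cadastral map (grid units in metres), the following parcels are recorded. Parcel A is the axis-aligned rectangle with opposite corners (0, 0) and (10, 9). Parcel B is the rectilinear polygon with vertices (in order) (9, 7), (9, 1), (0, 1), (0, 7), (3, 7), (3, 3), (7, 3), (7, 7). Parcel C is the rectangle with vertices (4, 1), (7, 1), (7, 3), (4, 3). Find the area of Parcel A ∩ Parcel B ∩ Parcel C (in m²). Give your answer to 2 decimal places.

6.00

The intersection is the polygon with vertices (7,3), (7,1), (4,1), (4,3).
By the shoelace formula its area is 6.00.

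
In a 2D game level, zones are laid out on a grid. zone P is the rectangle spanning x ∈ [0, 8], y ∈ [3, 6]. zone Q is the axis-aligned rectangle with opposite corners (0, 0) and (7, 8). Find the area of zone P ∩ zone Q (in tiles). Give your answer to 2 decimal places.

21.00

|zone P∩zone Q|: x∈[0,7], y∈[3,6] → 7·3 = 21.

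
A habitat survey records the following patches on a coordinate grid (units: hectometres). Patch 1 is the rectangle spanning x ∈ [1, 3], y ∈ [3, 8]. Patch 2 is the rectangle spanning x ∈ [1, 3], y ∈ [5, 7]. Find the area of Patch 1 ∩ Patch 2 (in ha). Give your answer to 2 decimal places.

|Patch 1∩Patch 2|: x∈[1,3], y∈[5,7] → 2·2 = 4.

4.00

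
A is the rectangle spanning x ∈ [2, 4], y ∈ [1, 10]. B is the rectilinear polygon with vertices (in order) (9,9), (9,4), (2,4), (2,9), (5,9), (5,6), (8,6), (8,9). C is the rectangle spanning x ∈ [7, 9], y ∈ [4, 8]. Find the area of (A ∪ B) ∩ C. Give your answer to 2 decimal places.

6.00

The region (A ∪ B) ∩ C is the polygon with vertices (8,6), (8,8), (9,8), (9,4), (7,4), (7,6).
By the shoelace formula its area is 6.00.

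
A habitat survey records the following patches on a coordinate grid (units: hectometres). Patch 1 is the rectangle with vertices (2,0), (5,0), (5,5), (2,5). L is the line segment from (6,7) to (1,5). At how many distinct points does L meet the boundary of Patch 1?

0

The segment lies entirely outside Patch 1 and never meets its boundary.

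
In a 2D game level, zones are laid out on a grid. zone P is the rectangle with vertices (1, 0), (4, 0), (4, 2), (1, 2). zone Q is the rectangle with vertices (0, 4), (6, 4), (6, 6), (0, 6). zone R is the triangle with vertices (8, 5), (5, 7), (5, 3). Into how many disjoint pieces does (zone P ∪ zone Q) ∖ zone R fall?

(zone P ∪ zone Q) ∖ zone R splits into 2 disjoint pieces (area 6, area 10).

2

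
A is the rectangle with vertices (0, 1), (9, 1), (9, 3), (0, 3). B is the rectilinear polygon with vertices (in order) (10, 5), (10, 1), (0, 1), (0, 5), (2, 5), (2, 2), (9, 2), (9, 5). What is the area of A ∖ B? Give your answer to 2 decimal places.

7.00

|A| = 18, |A∩B| = 11.
|A ∖ B| = |A| − |A∩B| = 18 − 11 = 7.00.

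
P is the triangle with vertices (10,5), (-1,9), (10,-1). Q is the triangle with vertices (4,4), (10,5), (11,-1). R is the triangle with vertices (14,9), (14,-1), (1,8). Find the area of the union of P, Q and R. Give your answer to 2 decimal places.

By inclusion–exclusion:
Individual areas: |P| = 33, |Q| = 18.5, |R| = 65.
|P∩Q| = 15.4229.
|P∩R| = 15.6813.
|Q∩R| = 7.0591.
|P∩Q∩R| = 6.0758.
|P ∪ Q ∪ R| = 116.5 − 38.1632 + 6.0758 = 84.41.

84.41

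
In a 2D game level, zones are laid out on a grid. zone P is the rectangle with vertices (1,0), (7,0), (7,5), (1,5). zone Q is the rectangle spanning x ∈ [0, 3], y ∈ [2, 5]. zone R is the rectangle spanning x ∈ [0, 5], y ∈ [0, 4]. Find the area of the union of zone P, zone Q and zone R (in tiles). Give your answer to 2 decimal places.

By inclusion–exclusion:
Individual areas: |zone P| = 30, |zone Q| = 9, |zone R| = 20.
|zone P∩zone Q|: x∈[1,3], y∈[2,5] → 2·3 = 6.
|zone P∩zone R|: x∈[1,5], y∈[0,4] → 4·4 = 16.
|zone Q∩zone R|: x∈[0,3], y∈[2,4] → 3·2 = 6.
|zone P∩zone Q∩zone R| = 4.
|zone P ∪ zone Q ∪ zone R| = 59 − 28 + 4 = 35.00.

35.00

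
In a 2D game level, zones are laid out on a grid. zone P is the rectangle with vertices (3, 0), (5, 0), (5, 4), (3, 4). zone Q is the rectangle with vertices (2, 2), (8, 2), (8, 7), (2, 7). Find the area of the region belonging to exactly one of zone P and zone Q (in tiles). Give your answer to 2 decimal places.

30.00

|zone P∩zone Q|: x∈[3,5], y∈[2,4] → 2·2 = 4.
|zone P △ zone Q| = |zone P| + |zone Q| − 2·|zone P∩zone Q| = 8 + 30 − 8 = 30.00.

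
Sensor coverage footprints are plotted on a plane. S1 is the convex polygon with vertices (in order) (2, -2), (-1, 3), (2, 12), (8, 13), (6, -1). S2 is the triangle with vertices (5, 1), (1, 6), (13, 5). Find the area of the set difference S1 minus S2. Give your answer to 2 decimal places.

|S1| = 90, |S1∩S2| = 16.2869.
|S1 ∖ S2| = |S1| − |S1∩S2| = 90 − 16.2869 = 73.71.

73.71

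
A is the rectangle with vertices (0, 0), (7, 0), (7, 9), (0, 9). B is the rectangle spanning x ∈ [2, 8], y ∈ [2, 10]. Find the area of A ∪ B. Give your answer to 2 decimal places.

By inclusion–exclusion:
Individual areas: |A| = 63, |B| = 48.
|A∩B|: x∈[2,7], y∈[2,9] → 5·7 = 35.
|A ∪ B| = 111 − 35 = 76.00.

76.00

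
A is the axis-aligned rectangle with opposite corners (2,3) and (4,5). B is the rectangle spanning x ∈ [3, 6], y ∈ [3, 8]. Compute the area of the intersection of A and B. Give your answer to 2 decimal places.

|A∩B|: x∈[3,4], y∈[3,5] → 1·2 = 2.

2.00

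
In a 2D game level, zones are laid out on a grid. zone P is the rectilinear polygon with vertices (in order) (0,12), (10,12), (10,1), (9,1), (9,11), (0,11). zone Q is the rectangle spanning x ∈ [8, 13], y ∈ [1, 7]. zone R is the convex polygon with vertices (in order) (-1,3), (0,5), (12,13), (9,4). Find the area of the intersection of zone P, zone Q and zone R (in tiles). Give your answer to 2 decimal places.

The intersection is the polygon with vertices (9,7), (10,7), (9,4).
By the shoelace formula its area is 1.50.

1.50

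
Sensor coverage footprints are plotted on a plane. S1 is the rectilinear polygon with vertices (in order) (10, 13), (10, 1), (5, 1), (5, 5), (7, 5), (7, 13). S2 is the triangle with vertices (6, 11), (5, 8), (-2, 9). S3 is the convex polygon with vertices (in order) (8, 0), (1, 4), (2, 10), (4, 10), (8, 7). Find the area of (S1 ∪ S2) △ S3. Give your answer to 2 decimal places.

63.36

|S1 ∪ S2| = 55.
|(S1 ∪ S2) ∩ S3| = 19.32.
|(S1 ∪ S2) △ S3| = 55 + 47 − 38.6401 = 63.36.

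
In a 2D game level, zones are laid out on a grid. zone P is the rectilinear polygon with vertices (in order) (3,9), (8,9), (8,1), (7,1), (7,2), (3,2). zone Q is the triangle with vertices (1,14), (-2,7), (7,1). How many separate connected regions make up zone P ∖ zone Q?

2

zone P ∖ zone Q splits into 2 disjoint pieces (area 22.5385, area 2.0833).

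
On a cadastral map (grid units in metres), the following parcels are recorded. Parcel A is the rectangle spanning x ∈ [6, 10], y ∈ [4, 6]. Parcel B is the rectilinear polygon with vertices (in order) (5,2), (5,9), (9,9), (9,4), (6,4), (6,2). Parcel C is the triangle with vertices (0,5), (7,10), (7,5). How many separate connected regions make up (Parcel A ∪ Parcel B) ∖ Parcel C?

(Parcel A ∪ Parcel B) ∖ Parcel C splits into 2 disjoint pieces (area 16, area 0.1286).

2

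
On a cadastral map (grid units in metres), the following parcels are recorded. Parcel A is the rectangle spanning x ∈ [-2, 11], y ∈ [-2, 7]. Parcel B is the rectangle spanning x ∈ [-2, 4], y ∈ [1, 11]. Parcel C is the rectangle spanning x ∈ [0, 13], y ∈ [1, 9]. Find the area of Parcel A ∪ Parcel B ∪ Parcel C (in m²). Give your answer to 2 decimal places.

171.00

By inclusion–exclusion:
Individual areas: |Parcel A| = 117, |Parcel B| = 60, |Parcel C| = 104.
|Parcel A∩Parcel B|: x∈[-2,4], y∈[1,7] → 6·6 = 36.
|Parcel A∩Parcel C|: x∈[0,11], y∈[1,7] → 11·6 = 66.
|Parcel B∩Parcel C|: x∈[0,4], y∈[1,9] → 4·8 = 32.
|Parcel A∩Parcel B∩Parcel C| = 24.
|Parcel A ∪ Parcel B ∪ Parcel C| = 281 − 134 + 24 = 171.00.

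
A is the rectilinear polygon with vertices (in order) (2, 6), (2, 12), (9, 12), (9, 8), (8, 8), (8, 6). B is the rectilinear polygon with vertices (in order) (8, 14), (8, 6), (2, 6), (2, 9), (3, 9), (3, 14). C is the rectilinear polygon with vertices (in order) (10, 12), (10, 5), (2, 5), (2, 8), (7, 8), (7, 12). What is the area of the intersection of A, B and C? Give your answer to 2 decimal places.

16.00

The intersection is the polygon with vertices (8,12), (8,8), (8,6), (2,6), (2,8), (7,8), (7,12).
By the shoelace formula its area is 16.00.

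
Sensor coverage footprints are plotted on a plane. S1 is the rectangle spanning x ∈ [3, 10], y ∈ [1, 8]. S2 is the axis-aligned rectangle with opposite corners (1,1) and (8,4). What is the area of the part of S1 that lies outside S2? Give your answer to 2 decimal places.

|S1∩S2|: x∈[3,8], y∈[1,4] → 5·3 = 15.
|S1| = 49.
|S1 ∖ S2| = |S1| − |S1∩S2| = 49 − 15 = 34.00.

34.00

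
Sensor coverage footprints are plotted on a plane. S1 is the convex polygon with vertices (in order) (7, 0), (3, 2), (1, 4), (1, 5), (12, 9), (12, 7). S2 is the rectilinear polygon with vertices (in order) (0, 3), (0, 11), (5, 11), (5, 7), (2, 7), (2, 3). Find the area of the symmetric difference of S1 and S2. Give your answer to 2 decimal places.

74.14

|S1| = 49.5, |S2| = 28, |S1∩S2| = 1.6818.
|S1 △ S2| = |S1| + |S2| − 2·|S1∩S2| = 49.5 + 28 − 3.3636 = 74.14.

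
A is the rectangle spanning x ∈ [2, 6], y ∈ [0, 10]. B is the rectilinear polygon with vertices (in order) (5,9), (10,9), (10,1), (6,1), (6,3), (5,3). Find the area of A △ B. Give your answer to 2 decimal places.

|A| = 40, |B| = 38, |A∩B| = 6.
|A △ B| = |A| + |B| − 2·|A∩B| = 40 + 38 − 12 = 66.00.

66.00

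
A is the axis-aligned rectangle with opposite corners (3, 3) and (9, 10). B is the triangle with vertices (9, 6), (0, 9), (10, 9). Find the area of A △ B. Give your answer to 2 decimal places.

|A| = 42, |B| = 15, |A∩B| = 12.
|A △ B| = |A| + |B| − 2·|A∩B| = 42 + 15 − 24 = 33.00.

33.00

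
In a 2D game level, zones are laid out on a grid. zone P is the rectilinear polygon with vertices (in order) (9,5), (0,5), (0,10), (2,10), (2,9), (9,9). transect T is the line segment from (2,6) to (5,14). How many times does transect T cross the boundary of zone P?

1

The segment meets the boundary at (3.125,9).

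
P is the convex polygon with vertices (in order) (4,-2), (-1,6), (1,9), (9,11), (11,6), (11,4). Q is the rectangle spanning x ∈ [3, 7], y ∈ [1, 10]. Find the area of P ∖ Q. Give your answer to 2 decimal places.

59.50

|P| = 95, |P∩Q| = 35.5.
|P ∖ Q| = |P| − |P∩Q| = 95 − 35.5 = 59.50.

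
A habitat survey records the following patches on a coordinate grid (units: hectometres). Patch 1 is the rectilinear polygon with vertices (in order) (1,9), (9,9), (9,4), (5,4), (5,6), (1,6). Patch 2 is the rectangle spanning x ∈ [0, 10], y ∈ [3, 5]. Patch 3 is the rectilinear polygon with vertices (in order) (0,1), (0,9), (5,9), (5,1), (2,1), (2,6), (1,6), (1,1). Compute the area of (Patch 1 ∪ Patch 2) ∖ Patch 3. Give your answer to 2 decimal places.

|Patch 1 ∪ Patch 2| = 48.
|(Patch 1 ∪ Patch 2) ∩ Patch 3| = 20.
|(Patch 1 ∪ Patch 2) ∖ Patch 3| = 48 − 20 = 28.00.

28.00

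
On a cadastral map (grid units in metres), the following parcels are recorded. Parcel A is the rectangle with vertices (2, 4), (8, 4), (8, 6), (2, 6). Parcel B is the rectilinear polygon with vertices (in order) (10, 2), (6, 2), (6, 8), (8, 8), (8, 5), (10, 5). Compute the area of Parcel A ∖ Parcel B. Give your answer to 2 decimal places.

8.00

|Parcel A| = 12, |Parcel A∩Parcel B| = 4.
|Parcel A ∖ Parcel B| = |Parcel A| − |Parcel A∩Parcel B| = 12 − 4 = 8.00.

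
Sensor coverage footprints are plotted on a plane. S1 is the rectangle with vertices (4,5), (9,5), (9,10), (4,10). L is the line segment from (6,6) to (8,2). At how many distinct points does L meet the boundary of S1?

1

The segment meets the boundary at (6.5,5).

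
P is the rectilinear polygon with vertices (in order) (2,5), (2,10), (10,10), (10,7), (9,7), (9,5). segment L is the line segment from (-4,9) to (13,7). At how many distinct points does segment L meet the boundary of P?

2

The segment meets the boundary at (10,7.353), (2,8.294).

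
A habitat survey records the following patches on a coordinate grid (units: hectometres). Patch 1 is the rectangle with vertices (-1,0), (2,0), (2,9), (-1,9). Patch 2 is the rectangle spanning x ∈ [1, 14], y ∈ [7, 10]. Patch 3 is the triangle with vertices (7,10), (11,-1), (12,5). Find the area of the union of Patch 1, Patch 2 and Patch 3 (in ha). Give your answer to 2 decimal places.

By inclusion–exclusion:
Individual areas: |Patch 1| = 27, |Patch 2| = 39, |Patch 3| = 17.5.
|Patch 1∩Patch 2|: x∈[1,2], y∈[7,9] → 1·2 = 2.
|Patch 1∩Patch 3| = 0.
|Patch 2∩Patch 3| = 2.8636.
|Patch 1∩Patch 2∩Patch 3| = 0.
|Patch 1 ∪ Patch 2 ∪ Patch 3| = 83.5 − 4.8636 + 0 = 78.64.

78.64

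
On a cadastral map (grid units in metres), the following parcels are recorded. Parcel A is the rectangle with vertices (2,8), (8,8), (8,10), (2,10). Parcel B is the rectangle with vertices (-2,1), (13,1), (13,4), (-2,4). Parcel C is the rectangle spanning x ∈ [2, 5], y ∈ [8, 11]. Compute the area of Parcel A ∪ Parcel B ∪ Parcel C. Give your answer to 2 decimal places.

60.00

By inclusion–exclusion:
Individual areas: |Parcel A| = 12, |Parcel B| = 45, |Parcel C| = 9.
|Parcel A∩Parcel B| = 0 (no overlap).
|Parcel A∩Parcel C|: x∈[2,5], y∈[8,10] → 3·2 = 6.
|Parcel B∩Parcel C| = 0 (no overlap).
|Parcel A∩Parcel B∩Parcel C| = 0.
|Parcel A ∪ Parcel B ∪ Parcel C| = 66 − 6 + 0 = 60.00.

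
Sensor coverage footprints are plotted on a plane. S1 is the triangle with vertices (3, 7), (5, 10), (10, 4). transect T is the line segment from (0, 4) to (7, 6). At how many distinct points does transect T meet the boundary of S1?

The segment meets the boundary at (6,5.714).

1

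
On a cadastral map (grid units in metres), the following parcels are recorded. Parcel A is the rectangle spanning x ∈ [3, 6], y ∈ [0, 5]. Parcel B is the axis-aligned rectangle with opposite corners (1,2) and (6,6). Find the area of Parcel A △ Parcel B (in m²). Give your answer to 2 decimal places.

17.00

|Parcel A∩Parcel B|: x∈[3,6], y∈[2,5] → 3·3 = 9.
|Parcel A △ Parcel B| = |Parcel A| + |Parcel B| − 2·|Parcel A∩Parcel B| = 15 + 20 − 18 = 17.00.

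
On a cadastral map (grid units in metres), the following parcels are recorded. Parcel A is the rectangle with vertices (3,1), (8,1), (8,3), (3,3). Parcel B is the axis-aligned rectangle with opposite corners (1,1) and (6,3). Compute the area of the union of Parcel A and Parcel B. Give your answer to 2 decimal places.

By inclusion–exclusion:
Individual areas: |Parcel A| = 10, |Parcel B| = 10.
|Parcel A∩Parcel B|: x∈[3,6], y∈[1,3] → 3·2 = 6.
|Parcel A ∪ Parcel B| = 20 − 6 = 14.00.

14.00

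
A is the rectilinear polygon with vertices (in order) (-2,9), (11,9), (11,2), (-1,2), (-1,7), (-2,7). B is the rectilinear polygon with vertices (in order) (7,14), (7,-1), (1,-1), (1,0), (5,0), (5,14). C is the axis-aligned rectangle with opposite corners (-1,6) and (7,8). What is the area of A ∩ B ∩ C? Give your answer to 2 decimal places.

4.00

The intersection is the polygon with vertices (7,6), (5,6), (5,8), (7,8).
By the shoelace formula its area is 4.00.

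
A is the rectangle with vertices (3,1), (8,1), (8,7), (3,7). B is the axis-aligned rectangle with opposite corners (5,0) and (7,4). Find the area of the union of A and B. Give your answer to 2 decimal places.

32.00

By inclusion–exclusion:
Individual areas: |A| = 30, |B| = 8.
|A∩B|: x∈[5,7], y∈[1,4] → 2·3 = 6.
|A ∪ B| = 38 − 6 = 32.00.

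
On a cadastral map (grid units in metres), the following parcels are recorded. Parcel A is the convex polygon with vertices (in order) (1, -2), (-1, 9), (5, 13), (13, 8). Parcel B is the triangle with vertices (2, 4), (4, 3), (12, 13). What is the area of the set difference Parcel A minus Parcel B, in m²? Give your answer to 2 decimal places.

|Parcel A| = 107, |Parcel A∩Parcel B| = 12.8286.
|Parcel A ∖ Parcel B| = |Parcel A| − |Parcel A∩Parcel B| = 107 − 12.8286 = 94.17.

94.17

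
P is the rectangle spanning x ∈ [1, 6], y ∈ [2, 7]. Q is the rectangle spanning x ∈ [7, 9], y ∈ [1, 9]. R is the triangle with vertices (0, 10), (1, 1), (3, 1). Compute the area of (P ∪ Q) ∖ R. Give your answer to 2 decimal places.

|P ∪ Q| = 41.
|(P ∪ Q) ∩ R| = 4.1667.
|(P ∪ Q) ∖ R| = 41 − 4.1667 = 36.83.

36.83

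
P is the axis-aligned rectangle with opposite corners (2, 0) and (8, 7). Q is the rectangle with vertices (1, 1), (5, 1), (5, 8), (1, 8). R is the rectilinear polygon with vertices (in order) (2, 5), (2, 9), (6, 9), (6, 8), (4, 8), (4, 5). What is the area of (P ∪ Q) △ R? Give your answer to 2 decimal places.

50.00

|P ∪ Q| = 52.
|(P ∪ Q) ∩ R| = 6.
|(P ∪ Q) △ R| = 52 + 10 − 12 = 50.00.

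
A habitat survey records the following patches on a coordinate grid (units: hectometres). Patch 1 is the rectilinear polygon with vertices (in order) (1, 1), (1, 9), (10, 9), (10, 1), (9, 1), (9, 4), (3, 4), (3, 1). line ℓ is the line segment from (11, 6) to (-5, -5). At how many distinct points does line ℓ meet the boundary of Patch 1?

2

The segment meets the boundary at (8.091,4), (10,5.312).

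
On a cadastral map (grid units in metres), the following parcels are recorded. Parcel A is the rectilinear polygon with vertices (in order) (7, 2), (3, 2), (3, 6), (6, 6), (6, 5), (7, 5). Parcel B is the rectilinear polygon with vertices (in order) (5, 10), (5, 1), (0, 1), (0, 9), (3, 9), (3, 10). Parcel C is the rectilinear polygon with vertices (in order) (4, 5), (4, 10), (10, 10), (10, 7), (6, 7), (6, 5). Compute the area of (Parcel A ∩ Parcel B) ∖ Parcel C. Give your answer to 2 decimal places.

7.00

|Parcel A ∩ Parcel B| = 8.
|(Parcel A ∩ Parcel B) ∩ Parcel C| = 1.
|(Parcel A ∩ Parcel B) ∖ Parcel C| = 8 − 1 = 7.00.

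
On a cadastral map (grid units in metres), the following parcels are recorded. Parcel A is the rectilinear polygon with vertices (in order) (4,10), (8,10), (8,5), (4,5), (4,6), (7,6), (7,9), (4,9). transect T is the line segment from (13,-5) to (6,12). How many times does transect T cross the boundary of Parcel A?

2

The segment meets the boundary at (6.824,10), (8,7.143).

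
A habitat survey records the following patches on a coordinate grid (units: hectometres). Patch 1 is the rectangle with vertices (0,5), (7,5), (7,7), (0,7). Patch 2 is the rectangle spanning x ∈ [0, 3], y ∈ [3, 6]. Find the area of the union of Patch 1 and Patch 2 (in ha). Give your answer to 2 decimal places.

20.00

By inclusion–exclusion:
Individual areas: |Patch 1| = 14, |Patch 2| = 9.
|Patch 1∩Patch 2|: x∈[0,3], y∈[5,6] → 3·1 = 3.
|Patch 1 ∪ Patch 2| = 23 − 3 = 20.00.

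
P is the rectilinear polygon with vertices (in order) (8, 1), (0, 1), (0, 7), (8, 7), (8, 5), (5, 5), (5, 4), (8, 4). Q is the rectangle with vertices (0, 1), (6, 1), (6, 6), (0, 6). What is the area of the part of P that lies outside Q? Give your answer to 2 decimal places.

|P| = 45, |P∩Q| = 29.
|P ∖ Q| = |P| − |P∩Q| = 45 − 29 = 16.00.

16.00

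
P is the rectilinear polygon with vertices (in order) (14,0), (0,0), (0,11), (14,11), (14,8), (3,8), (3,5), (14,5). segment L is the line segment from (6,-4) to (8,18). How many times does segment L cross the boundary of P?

The segment meets the boundary at (7.364,11), (7.091,8), (6.818,5), (6.364,0).

4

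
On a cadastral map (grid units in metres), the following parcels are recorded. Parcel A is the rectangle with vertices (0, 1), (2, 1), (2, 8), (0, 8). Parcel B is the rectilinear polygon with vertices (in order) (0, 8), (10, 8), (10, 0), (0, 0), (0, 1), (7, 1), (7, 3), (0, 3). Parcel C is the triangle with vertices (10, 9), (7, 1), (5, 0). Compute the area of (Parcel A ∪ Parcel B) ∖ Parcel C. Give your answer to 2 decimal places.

|Parcel A ∪ Parcel B| = 70.
|(Parcel A ∪ Parcel B) ∩ Parcel C| = 4.6319.
|(Parcel A ∪ Parcel B) ∖ Parcel C| = 70 − 4.6319 = 65.37.

65.37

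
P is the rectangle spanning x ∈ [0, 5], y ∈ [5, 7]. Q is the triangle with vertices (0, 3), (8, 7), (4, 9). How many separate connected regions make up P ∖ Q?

2

P ∖ Q splits into 2 disjoint pieces (area 0.25, area 4).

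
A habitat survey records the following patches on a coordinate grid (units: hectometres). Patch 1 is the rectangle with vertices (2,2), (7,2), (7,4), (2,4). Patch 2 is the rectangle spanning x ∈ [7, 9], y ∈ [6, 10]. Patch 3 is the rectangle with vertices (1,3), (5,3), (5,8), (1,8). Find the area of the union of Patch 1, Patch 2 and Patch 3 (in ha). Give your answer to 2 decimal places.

By inclusion–exclusion:
Individual areas: |Patch 1| = 10, |Patch 2| = 8, |Patch 3| = 20.
|Patch 1∩Patch 2| = 0 (no overlap).
|Patch 1∩Patch 3|: x∈[2,5], y∈[3,4] → 3·1 = 3.
|Patch 2∩Patch 3| = 0 (no overlap).
|Patch 1∩Patch 2∩Patch 3| = 0.
|Patch 1 ∪ Patch 2 ∪ Patch 3| = 38 − 3 + 0 = 35.00.

35.00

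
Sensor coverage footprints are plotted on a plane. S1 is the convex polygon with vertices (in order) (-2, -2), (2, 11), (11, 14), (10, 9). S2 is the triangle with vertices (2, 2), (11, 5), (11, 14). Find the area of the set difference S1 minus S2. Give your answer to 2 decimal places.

59.26

|S1| = 77, |S1∩S2| = 17.7381.
|S1 ∖ S2| = |S1| − |S1∩S2| = 77 − 17.7381 = 59.26.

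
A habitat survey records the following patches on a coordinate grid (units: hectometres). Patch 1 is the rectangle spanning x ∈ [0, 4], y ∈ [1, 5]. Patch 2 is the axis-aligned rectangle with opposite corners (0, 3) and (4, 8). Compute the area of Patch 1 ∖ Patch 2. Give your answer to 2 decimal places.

8.00

|Patch 1∩Patch 2|: x∈[0,4], y∈[3,5] → 4·2 = 8.
|Patch 1| = 16.
|Patch 1 ∖ Patch 2| = |Patch 1| − |Patch 1∩Patch 2| = 16 − 8 = 8.00.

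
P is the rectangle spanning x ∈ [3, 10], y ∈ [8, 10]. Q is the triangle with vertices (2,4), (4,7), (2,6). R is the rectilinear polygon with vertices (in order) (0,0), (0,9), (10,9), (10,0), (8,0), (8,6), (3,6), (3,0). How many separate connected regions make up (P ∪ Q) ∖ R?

2

(P ∪ Q) ∖ R splits into 2 disjoint pieces (area 7, area 0.0833).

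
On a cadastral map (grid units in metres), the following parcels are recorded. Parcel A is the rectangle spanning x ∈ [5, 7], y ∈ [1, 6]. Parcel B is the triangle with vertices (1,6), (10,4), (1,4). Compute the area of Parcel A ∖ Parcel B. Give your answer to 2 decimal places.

8.22

|Parcel A| = 10, |Parcel A∩Parcel B| = 1.7778.
|Parcel A ∖ Parcel B| = |Parcel A| − |Parcel A∩Parcel B| = 10 − 1.7778 = 8.22.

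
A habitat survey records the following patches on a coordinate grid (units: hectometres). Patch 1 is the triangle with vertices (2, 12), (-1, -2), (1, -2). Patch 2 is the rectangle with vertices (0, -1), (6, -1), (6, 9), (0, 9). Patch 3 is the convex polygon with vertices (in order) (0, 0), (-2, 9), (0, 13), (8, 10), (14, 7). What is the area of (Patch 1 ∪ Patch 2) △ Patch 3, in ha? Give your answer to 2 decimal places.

78.95

|Patch 1 ∪ Patch 2| = 64.0119.
|(Patch 1 ∪ Patch 2) ∩ Patch 3| = 46.0307.
|(Patch 1 ∪ Patch 2) △ Patch 3| = 64.0119 + 107 − 92.0615 = 78.95.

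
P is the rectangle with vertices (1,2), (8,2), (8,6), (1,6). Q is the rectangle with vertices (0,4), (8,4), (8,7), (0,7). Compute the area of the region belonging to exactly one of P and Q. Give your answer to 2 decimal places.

|P∩Q|: x∈[1,8], y∈[4,6] → 7·2 = 14.
|P △ Q| = |P| + |Q| − 2·|P∩Q| = 28 + 24 − 28 = 24.00.

24.00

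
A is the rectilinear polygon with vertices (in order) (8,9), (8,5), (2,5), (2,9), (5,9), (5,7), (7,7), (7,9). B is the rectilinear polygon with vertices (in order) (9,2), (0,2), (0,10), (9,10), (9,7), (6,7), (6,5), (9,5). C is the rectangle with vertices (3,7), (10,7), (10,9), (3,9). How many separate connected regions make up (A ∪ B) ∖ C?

(A ∪ B) ∖ C is a single connected region.

1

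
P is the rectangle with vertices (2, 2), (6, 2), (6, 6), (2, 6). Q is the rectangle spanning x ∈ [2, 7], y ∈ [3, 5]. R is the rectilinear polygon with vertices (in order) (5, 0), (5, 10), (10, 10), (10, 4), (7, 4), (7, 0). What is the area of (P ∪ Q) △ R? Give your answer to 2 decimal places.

44.00

|P ∪ Q| = 18.
|(P ∪ Q) ∩ R| = 6.
|(P ∪ Q) △ R| = 18 + 38 − 12 = 44.00.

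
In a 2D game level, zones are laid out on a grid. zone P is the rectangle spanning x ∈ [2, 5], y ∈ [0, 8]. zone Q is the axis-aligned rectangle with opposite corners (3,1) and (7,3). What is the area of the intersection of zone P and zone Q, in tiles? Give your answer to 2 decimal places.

4.00

|zone P∩zone Q|: x∈[3,5], y∈[1,3] → 2·2 = 4.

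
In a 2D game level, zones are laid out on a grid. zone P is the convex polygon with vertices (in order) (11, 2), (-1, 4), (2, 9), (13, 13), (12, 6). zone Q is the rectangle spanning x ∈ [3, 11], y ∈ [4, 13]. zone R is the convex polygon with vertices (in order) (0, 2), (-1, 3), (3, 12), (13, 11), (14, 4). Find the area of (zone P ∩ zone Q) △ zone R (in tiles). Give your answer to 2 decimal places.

55.94

|zone P ∩ zone Q| = 54.5455.
|(zone P ∩ zone Q) ∩ zone R| = 53.3045.
|(zone P ∩ zone Q) △ zone R| = 54.5455 + 108 − 106.6089 = 55.94.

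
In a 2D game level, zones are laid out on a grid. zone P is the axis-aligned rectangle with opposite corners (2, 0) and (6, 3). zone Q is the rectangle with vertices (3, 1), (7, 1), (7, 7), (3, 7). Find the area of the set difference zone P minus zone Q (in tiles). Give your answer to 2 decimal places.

|zone P∩zone Q|: x∈[3,6], y∈[1,3] → 3·2 = 6.
|zone P| = 12.
|zone P ∖ zone Q| = |zone P| − |zone P∩zone Q| = 12 − 6 = 6.00.

6.00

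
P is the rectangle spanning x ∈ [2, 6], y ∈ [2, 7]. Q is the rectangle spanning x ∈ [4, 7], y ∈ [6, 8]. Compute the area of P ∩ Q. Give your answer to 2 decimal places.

2.00

|P∩Q|: x∈[4,6], y∈[6,7] → 2·1 = 2.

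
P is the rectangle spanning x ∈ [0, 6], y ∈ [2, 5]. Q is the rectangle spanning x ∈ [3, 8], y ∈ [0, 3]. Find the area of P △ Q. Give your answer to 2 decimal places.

27.00

|P∩Q|: x∈[3,6], y∈[2,3] → 3·1 = 3.
|P △ Q| = |P| + |Q| − 2·|P∩Q| = 18 + 15 − 6 = 27.00.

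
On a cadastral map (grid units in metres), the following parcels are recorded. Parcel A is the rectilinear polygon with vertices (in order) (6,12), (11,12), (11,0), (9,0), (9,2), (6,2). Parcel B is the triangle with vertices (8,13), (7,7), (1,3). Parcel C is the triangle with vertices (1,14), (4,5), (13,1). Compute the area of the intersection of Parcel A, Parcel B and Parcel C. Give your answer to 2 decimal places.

The intersection is the polygon with vertices (7,7), (6,6.333), (6,8.583), (7.071,7.423).
By the shoelace formula its area is 1.39.

1.39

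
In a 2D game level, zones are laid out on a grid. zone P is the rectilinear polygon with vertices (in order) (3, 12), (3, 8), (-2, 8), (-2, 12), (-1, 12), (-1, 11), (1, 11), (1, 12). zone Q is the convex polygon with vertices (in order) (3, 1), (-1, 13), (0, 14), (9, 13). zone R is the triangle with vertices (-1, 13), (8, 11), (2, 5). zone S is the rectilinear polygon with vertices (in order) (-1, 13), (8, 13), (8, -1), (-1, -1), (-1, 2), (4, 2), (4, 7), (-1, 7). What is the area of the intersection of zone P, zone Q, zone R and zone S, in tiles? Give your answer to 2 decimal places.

10.06

The intersection is the polygon with vertices (-0.25,11), (1,11), (1,12), (3,12), (3,8), (0.875,8).
By the shoelace formula its area is 10.06.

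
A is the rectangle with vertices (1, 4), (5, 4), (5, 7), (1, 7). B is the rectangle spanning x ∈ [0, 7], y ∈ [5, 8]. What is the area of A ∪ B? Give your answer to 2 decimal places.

By inclusion–exclusion:
Individual areas: |A| = 12, |B| = 21.
|A∩B|: x∈[1,5], y∈[5,7] → 4·2 = 8.
|A ∪ B| = 33 − 8 = 25.00.

25.00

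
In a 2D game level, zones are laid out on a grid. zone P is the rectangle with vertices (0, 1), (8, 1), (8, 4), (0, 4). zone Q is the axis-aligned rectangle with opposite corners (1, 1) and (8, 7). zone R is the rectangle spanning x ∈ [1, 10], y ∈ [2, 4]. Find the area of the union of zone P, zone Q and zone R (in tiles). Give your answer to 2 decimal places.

By inclusion–exclusion:
Individual areas: |zone P| = 24, |zone Q| = 42, |zone R| = 18.
|zone P∩zone Q|: x∈[1,8], y∈[1,4] → 7·3 = 21.
|zone P∩zone R|: x∈[1,8], y∈[2,4] → 7·2 = 14.
|zone Q∩zone R|: x∈[1,8], y∈[2,4] → 7·2 = 14.
|zone P∩zone Q∩zone R| = 14.
|zone P ∪ zone Q ∪ zone R| = 84 − 49 + 14 = 49.00.

49.00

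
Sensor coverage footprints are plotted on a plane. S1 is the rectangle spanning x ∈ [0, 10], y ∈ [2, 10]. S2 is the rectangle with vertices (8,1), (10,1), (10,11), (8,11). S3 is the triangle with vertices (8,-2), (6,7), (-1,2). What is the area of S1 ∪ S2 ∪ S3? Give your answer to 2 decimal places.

100.58

By inclusion–exclusion:
Individual areas: |S1| = 80, |S2| = 20, |S3| = 36.5.
|S1∩S2|: x∈[8,10], y∈[2,10] → 2·8 = 16.
|S1∩S3| = 19.9206.
|S2∩S3| = 0.
|S1∩S2∩S3| = 0.
|S1 ∪ S2 ∪ S3| = 136.5 − 35.9206 + 0 = 100.58.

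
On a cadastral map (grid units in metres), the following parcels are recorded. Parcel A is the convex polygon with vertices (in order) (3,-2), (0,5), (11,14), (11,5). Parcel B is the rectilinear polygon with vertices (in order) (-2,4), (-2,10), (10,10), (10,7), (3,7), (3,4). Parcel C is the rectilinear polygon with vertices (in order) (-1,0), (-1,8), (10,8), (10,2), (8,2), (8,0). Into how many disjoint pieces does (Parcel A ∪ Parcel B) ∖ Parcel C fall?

2

(Parcel A ∪ Parcel B) ∖ Parcel C splits into 2 disjoint pieces (area 43.2153, area 3.1429).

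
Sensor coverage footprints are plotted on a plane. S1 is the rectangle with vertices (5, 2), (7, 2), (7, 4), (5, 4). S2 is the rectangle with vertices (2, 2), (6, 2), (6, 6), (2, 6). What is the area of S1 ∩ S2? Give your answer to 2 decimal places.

2.00

|S1∩S2|: x∈[5,6], y∈[2,4] → 1·2 = 2.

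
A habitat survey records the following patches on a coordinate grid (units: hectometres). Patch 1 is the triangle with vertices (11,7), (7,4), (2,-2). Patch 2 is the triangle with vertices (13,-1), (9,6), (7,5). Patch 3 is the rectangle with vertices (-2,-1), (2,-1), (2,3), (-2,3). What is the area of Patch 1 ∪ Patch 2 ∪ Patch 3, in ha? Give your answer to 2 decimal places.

28.58

By inclusion–exclusion:
Individual areas: |Patch 1| = 4.5, |Patch 2| = 9, |Patch 3| = 16.
|Patch 1∩Patch 2| = 0.9175.
|Patch 1∩Patch 3| = 0.
|Patch 2∩Patch 3| = 0.
|Patch 1∩Patch 2∩Patch 3| = 0.
|Patch 1 ∪ Patch 2 ∪ Patch 3| = 29.5 − 0.9175 + 0 = 28.58.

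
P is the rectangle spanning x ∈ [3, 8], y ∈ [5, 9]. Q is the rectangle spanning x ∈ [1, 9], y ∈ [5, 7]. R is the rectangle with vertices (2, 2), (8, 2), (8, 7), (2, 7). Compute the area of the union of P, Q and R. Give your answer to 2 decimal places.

By inclusion–exclusion:
Individual areas: |P| = 20, |Q| = 16, |R| = 30.
|P∩Q|: x∈[3,8], y∈[5,7] → 5·2 = 10.
|P∩R|: x∈[3,8], y∈[5,7] → 5·2 = 10.
|Q∩R|: x∈[2,8], y∈[5,7] → 6·2 = 12.
|P∩Q∩R| = 10.
|P ∪ Q ∪ R| = 66 − 32 + 10 = 44.00.

44.00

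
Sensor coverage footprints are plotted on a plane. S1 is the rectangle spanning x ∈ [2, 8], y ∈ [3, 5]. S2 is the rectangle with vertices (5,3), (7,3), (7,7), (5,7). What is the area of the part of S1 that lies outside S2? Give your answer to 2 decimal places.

8.00

|S1∩S2|: x∈[5,7], y∈[3,5] → 2·2 = 4.
|S1| = 12.
|S1 ∖ S2| = |S1| − |S1∩S2| = 12 − 4 = 8.00.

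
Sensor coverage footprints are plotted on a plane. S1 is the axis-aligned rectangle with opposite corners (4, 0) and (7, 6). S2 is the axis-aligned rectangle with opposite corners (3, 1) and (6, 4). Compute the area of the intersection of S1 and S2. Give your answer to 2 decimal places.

6.00

|S1∩S2|: x∈[4,6], y∈[1,4] → 2·3 = 6.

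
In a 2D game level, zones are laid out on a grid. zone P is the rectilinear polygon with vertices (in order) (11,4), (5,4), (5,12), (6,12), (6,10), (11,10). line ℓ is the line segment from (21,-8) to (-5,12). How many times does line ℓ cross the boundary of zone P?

2

The segment meets the boundary at (5,4.308), (5.4,4).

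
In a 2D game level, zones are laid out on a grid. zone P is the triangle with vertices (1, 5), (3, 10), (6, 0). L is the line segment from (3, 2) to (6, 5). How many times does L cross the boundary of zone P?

2

The segment meets the boundary at (4.846,3.846), (3.5,2.5).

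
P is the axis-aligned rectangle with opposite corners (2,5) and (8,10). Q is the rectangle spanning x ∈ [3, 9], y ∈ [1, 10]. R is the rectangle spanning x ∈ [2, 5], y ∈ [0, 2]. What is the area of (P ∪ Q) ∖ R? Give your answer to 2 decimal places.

|P ∪ Q| = 59.
|(P ∪ Q) ∩ R| = 2.
|(P ∪ Q) ∖ R| = 59 − 2 = 57.00.

57.00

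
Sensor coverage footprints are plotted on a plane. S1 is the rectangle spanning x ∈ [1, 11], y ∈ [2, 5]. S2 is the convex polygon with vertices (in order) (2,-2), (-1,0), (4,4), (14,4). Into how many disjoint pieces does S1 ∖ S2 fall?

S1 ∖ S2 splits into 2 disjoint pieces (area 0.25, area 13.5).

2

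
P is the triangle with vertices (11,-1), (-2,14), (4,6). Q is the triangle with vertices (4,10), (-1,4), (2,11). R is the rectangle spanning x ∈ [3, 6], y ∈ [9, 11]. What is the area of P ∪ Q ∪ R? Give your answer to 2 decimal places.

By inclusion–exclusion:
Individual areas: |P| = 7, |Q| = 8.5, |R| = 6.
|P∩Q| = 0.8202.
|P∩R| = 0.
|Q∩R| = 0.8333.
|P∩Q∩R| = 0.
|P ∪ Q ∪ R| = 21.5 − 1.6536 + 0 = 19.85.

19.85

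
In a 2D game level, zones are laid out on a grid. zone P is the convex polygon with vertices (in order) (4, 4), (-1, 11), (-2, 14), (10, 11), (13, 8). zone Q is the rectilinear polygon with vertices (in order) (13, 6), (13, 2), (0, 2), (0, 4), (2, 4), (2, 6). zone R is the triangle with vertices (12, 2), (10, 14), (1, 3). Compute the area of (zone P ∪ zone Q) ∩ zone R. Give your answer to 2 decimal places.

|zone P ∪ zone Q| = 116.5714.
|(zone P ∪ zone Q) ∩ zone R| = 59.36.

59.36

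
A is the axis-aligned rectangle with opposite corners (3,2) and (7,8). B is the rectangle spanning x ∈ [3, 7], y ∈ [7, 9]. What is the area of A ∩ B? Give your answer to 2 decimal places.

|A∩B|: x∈[3,7], y∈[7,8] → 4·1 = 4.

4.00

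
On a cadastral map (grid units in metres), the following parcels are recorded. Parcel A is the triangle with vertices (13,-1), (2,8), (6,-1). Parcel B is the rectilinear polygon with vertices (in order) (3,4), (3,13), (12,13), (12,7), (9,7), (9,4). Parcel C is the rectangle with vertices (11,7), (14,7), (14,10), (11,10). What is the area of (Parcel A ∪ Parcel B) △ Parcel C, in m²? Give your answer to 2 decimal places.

|Parcel A ∪ Parcel B| = 97.9937.
|(Parcel A ∪ Parcel B) ∩ Parcel C| = 3.
|(Parcel A ∪ Parcel B) △ Parcel C| = 97.9937 + 9 − 6 = 100.99.

100.99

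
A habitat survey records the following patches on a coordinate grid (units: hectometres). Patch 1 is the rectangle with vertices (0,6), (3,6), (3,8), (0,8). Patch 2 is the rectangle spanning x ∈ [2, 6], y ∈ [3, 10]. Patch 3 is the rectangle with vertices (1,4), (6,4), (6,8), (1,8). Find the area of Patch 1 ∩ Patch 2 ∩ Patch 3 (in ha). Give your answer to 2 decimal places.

2.00

The intersection is the polygon with vertices (3,6), (2,6), (2,8), (3,8).
By the shoelace formula its area is 2.00.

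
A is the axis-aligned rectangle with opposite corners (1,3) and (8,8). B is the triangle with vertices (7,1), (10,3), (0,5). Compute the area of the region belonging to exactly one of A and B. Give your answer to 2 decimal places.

36.17

|A| = 35, |B| = 13, |A∩B| = 5.9143.
|A △ B| = |A| + |B| − 2·|A∩B| = 35 + 13 − 11.8286 = 36.17.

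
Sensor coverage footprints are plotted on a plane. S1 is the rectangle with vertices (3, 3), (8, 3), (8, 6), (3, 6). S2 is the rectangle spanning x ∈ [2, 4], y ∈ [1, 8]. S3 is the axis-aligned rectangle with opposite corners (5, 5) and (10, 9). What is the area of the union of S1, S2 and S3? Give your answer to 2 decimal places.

By inclusion–exclusion:
Individual areas: |S1| = 15, |S2| = 14, |S3| = 20.
|S1∩S2|: x∈[3,4], y∈[3,6] → 1·3 = 3.
|S1∩S3|: x∈[5,8], y∈[5,6] → 3·1 = 3.
|S2∩S3| = 0 (no overlap).
|S1∩S2∩S3| = 0.
|S1 ∪ S2 ∪ S3| = 49 − 6 + 0 = 43.00.

43.00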